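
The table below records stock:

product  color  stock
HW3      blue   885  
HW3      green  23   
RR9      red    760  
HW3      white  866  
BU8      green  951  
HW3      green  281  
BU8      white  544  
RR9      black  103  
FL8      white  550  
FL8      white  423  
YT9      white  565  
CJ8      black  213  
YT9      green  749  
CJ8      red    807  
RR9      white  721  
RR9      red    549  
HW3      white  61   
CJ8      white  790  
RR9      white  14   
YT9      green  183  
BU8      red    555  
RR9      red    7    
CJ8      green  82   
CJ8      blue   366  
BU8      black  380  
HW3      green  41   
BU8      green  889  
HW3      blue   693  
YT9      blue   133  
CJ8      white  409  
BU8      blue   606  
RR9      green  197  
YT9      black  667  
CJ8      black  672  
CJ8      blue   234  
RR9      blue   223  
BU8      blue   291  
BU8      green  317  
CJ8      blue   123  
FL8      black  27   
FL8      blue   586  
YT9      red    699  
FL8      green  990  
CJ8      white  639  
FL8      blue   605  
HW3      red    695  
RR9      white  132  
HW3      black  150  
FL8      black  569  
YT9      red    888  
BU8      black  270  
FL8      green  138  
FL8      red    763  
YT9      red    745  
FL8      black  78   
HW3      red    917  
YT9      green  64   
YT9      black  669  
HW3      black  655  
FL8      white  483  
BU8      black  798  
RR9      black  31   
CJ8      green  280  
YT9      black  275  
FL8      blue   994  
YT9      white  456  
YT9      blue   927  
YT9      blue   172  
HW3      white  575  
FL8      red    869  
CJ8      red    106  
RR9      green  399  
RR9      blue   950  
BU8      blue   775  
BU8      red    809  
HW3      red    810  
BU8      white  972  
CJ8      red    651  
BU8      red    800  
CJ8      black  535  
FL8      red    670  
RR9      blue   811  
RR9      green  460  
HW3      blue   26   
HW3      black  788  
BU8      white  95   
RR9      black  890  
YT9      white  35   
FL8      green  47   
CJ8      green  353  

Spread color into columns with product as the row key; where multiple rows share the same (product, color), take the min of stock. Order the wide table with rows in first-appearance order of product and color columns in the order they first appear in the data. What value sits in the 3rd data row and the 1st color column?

With rows in first-appearance order of product, row 3 is product=BU8. color columns in first-appearance order: blue, green, red, white, black; column 1 is blue.
Long rows with product=BU8, color=blue: min(606, 291, 775) = 291.

291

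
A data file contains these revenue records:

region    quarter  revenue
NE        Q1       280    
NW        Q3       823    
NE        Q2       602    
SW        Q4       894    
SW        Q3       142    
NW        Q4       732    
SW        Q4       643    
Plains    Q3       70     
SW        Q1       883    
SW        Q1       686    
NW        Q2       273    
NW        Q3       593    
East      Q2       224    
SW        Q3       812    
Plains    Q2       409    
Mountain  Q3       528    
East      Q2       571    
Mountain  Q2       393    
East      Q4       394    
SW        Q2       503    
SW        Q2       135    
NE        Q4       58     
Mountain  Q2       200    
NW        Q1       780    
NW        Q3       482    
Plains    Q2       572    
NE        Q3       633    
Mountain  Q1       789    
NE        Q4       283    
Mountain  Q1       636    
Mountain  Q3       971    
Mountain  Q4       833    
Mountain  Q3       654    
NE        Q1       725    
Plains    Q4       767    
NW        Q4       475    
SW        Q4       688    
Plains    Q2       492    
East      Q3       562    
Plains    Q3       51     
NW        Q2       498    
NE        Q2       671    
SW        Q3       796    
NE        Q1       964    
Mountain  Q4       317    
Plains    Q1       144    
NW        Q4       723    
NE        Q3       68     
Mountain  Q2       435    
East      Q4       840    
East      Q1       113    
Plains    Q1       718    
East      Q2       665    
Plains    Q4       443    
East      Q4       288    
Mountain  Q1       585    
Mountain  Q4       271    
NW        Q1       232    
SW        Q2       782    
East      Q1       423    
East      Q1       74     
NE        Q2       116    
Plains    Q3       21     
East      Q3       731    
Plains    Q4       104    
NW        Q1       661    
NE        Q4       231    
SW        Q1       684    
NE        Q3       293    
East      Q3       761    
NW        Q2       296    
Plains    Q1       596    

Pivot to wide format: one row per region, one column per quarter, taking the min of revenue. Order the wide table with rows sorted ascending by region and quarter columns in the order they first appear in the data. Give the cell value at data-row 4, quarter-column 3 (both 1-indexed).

With rows sorted ascending by region, row 4 is region=NW. quarter columns in first-appearance order: Q1, Q3, Q2, Q4; column 3 is Q2.
Long rows with region=NW, quarter=Q2: min(273, 498, 296) = 273.

273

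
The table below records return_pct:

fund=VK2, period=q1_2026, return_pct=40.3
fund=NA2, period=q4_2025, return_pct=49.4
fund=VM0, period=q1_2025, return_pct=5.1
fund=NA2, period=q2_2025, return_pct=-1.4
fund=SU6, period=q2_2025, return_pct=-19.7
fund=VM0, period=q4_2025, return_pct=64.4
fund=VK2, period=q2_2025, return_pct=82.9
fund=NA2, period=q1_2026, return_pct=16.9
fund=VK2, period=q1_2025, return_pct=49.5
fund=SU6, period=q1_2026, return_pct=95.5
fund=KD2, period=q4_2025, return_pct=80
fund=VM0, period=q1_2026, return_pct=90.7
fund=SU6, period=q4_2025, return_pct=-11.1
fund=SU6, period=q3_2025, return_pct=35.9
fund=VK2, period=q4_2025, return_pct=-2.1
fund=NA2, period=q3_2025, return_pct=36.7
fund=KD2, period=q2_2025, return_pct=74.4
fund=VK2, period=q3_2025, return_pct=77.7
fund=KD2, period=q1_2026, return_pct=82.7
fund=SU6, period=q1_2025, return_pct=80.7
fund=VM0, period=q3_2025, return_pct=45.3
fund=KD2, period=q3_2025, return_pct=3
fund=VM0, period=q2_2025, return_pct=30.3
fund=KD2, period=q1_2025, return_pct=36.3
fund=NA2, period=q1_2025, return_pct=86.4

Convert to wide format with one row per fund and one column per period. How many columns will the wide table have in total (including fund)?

6

1 column for fund plus 5 distinct period values → 6 columns.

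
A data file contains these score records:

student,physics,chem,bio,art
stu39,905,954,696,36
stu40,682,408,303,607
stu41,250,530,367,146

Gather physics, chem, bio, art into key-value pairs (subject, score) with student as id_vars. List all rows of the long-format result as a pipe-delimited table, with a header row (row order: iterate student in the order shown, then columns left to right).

| student | subject | score |
| stu39 | physics | 905 |
| stu39 | chem | 954 |
| stu39 | bio | 696 |
| stu39 | art | 36 |
| stu40 | physics | 682 |
| stu40 | chem | 408 |
| stu40 | bio | 303 |
| stu40 | art | 607 |
| stu41 | physics | 250 |
| stu41 | chem | 530 |
| stu41 | bio | 367 |
| stu41 | art | 146 |

Each (student, column) pair becomes one row: 3 × 4 = 12 rows.
For example, (stu39, physics) → score=905.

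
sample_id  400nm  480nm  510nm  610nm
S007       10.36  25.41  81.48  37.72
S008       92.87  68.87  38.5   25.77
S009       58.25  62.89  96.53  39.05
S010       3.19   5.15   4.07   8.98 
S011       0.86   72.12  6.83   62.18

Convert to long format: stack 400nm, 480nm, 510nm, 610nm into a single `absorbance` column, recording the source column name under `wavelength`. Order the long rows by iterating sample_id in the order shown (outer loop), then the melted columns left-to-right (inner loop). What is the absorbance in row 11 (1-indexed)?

96.53

20 rows total (5 × 4). Row 11: index ⌊(11-1)/4⌋ = 2 into sample_id → S009; (11-1) mod 4 = 2 into the melted columns → 510nm.
So row 11 is (S009, 510nm, 96.53); absorbance = 96.53.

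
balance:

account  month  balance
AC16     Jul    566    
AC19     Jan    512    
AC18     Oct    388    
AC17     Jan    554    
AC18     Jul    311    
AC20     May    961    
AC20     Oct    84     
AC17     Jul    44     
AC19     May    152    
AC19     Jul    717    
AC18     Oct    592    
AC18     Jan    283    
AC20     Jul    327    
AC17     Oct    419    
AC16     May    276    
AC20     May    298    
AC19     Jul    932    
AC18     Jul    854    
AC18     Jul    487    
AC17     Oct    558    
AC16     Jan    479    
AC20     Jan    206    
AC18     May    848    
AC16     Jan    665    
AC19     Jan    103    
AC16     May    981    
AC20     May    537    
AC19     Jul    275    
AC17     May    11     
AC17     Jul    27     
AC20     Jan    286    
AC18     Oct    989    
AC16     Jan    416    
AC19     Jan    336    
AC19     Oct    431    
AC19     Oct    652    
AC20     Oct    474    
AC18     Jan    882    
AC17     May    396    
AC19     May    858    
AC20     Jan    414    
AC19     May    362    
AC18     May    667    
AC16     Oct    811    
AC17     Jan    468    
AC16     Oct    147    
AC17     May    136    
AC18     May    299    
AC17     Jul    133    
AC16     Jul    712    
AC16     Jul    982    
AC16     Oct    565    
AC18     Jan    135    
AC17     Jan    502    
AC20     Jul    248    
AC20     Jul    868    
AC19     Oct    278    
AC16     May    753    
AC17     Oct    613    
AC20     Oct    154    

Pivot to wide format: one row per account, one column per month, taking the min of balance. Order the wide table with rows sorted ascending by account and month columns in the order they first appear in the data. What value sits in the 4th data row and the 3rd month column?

With rows sorted ascending by account, row 4 is account=AC19. month columns in first-appearance order: Jul, Jan, Oct, May; column 3 is Oct.
Long rows with account=AC19, month=Oct: min(431, 652, 278) = 278.

278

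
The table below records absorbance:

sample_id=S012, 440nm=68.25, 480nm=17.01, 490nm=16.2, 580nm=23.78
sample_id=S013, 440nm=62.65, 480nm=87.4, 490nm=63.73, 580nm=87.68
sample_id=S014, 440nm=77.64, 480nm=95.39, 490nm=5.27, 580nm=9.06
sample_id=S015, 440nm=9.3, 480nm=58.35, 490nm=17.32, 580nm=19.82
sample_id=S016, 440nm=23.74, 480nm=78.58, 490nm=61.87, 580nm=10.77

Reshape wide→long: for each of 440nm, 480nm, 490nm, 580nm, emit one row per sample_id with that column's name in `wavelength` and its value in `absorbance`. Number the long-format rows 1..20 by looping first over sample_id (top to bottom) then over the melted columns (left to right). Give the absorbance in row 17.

20 rows total (5 × 4). Row 17: index ⌊(17-1)/4⌋ = 4 into sample_id → S016; (17-1) mod 4 = 0 into the melted columns → 440nm.
So row 17 is (S016, 440nm, 23.74); absorbance = 23.74.

23.74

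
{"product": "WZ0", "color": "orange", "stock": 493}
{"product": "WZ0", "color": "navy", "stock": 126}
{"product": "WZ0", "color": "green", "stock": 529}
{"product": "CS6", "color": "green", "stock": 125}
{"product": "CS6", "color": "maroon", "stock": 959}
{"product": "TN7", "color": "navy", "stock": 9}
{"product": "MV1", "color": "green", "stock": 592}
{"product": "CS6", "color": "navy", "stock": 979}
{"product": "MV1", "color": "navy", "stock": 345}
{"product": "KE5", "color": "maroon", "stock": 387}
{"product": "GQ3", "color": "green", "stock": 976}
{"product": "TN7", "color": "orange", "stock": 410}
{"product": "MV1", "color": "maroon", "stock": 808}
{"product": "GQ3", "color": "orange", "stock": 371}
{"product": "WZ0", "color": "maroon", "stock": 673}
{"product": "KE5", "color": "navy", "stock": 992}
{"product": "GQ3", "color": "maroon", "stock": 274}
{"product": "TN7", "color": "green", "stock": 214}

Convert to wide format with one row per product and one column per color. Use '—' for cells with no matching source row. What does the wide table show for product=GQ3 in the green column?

The long row with product=GQ3, color=green has stock=976.

976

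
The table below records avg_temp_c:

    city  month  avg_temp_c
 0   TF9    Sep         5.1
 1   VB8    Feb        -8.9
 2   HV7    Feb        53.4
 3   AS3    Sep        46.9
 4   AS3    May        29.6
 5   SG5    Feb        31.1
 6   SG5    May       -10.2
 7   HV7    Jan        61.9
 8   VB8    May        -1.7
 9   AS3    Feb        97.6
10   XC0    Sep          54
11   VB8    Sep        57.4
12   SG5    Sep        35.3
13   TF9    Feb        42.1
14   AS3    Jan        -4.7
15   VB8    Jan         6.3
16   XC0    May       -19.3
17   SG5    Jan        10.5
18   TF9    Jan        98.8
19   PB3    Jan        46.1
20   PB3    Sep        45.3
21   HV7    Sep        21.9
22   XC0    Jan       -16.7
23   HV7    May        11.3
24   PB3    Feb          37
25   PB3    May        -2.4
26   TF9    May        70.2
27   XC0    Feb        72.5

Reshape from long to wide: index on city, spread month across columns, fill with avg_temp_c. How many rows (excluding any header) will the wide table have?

7 distinct city values → 7 rows.

7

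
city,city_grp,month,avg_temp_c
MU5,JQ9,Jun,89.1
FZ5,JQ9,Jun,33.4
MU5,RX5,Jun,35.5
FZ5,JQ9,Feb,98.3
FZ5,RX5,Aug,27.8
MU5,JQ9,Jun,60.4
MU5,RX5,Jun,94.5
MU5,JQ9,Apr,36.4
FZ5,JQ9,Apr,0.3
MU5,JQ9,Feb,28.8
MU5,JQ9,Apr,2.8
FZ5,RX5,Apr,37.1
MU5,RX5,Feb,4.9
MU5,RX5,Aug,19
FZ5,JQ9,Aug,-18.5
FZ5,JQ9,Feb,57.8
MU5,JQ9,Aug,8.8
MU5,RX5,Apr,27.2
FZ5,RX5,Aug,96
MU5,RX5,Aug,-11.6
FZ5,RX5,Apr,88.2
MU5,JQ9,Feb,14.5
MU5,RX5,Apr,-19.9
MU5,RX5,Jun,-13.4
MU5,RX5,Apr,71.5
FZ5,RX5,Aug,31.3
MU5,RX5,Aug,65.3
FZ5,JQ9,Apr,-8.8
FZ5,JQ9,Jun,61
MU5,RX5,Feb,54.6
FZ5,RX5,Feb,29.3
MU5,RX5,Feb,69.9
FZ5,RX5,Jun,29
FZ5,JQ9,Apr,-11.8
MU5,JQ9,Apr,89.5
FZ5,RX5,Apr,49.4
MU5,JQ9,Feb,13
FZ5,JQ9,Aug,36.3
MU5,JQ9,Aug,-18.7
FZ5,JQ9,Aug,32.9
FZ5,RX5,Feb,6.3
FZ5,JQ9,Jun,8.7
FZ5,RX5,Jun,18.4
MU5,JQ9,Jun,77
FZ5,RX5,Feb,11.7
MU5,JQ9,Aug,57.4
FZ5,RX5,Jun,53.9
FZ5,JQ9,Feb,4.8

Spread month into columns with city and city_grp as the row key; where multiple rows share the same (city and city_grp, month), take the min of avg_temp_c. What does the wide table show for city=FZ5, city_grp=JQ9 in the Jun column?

8.7

Rows with city=FZ5, city_grp=JQ9 and month=Jun: avg_temp_c values are 33.4, 61, 8.7.
min(33.4, 61, 8.7) = 8.7.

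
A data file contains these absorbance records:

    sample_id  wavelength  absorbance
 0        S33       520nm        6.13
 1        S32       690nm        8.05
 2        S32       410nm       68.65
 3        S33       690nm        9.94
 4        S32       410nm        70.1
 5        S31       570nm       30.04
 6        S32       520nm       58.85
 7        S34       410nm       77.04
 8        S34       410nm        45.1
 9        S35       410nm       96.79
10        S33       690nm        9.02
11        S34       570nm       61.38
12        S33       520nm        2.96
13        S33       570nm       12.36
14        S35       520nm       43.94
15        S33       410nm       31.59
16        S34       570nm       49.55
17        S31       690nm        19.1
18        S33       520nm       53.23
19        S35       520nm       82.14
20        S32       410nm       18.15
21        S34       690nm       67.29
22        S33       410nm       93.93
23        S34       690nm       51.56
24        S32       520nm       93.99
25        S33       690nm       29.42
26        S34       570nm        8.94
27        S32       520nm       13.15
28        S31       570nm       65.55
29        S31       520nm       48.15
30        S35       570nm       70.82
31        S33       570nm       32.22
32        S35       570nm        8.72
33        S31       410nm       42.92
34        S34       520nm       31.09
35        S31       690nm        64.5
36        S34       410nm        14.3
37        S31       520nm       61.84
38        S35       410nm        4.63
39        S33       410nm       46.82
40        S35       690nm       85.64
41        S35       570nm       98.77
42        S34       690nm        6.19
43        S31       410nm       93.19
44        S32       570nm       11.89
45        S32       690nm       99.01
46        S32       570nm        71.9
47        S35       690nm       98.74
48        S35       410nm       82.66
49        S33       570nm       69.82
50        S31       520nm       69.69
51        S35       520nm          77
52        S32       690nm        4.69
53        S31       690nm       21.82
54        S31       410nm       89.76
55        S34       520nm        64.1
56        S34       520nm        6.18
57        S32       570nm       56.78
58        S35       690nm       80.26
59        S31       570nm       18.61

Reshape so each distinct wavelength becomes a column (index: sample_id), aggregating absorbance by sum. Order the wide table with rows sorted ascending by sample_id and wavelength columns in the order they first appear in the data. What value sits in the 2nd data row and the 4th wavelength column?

With rows sorted ascending by sample_id, row 2 is sample_id=S32. wavelength columns in first-appearance order: 520nm, 690nm, 410nm, 570nm; column 4 is 570nm.
Long rows with sample_id=S32, wavelength=570nm: 11.89 + 71.9 + 56.78 = 140.57.

140.57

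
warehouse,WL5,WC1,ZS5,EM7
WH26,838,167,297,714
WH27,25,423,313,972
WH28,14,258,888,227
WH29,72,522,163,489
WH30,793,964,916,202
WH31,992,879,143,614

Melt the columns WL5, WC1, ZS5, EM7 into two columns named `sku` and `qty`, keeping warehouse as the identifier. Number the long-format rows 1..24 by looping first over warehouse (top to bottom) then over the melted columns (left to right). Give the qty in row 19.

24 rows total (6 × 4). Row 19: index ⌊(19-1)/4⌋ = 4 into warehouse → WH30; (19-1) mod 4 = 2 into the melted columns → ZS5.
So row 19 is (WH30, ZS5, 916); qty = 916.

916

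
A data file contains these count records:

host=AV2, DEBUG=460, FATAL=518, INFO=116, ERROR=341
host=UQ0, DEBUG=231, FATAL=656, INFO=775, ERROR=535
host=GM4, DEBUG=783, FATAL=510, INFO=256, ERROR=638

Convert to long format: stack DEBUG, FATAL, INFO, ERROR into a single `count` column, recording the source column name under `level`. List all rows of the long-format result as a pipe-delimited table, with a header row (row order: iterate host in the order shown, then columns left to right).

| host | level | count |
| AV2 | DEBUG | 460 |
| AV2 | FATAL | 518 |
| AV2 | INFO | 116 |
| AV2 | ERROR | 341 |
| UQ0 | DEBUG | 231 |
| UQ0 | FATAL | 656 |
| UQ0 | INFO | 775 |
| UQ0 | ERROR | 535 |
| GM4 | DEBUG | 783 |
| GM4 | FATAL | 510 |
| GM4 | INFO | 256 |
| GM4 | ERROR | 638 |

Each (host, column) pair becomes one row: 3 × 4 = 12 rows.
For example, (AV2, DEBUG) → count=460.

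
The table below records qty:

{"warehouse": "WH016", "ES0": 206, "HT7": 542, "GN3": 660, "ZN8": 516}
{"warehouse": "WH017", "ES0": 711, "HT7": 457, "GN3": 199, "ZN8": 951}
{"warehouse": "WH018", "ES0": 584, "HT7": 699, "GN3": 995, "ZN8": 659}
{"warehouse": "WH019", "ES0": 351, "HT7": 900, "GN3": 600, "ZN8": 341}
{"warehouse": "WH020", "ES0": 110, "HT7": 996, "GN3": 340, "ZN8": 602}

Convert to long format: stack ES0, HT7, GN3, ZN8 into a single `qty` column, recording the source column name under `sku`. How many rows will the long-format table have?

5 warehouse values × 4 melted columns = 20 rows.

20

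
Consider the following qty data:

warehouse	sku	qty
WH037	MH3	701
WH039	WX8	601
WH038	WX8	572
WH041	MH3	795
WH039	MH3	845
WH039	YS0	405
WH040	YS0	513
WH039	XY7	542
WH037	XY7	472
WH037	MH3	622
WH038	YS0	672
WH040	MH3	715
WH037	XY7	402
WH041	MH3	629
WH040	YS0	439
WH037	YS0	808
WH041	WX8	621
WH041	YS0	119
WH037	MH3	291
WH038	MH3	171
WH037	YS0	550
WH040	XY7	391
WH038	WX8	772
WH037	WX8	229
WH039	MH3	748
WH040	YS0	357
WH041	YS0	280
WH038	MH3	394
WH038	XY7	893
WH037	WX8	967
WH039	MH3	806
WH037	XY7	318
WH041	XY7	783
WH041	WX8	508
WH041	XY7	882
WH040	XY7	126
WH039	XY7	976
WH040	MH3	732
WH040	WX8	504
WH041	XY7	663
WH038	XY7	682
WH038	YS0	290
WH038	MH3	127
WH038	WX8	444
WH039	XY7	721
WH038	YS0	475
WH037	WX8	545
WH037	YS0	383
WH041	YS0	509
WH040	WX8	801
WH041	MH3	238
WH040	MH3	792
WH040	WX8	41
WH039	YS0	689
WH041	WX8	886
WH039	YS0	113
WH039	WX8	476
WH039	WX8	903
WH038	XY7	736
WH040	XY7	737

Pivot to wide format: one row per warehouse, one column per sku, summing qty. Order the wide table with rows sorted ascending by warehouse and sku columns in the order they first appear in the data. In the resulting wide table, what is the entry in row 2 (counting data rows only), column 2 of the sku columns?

With rows sorted ascending by warehouse, row 2 is warehouse=WH038. sku columns in first-appearance order: MH3, WX8, YS0, XY7; column 2 is WX8.
Long rows with warehouse=WH038, sku=WX8: 572 + 772 + 444 = 1788.

1788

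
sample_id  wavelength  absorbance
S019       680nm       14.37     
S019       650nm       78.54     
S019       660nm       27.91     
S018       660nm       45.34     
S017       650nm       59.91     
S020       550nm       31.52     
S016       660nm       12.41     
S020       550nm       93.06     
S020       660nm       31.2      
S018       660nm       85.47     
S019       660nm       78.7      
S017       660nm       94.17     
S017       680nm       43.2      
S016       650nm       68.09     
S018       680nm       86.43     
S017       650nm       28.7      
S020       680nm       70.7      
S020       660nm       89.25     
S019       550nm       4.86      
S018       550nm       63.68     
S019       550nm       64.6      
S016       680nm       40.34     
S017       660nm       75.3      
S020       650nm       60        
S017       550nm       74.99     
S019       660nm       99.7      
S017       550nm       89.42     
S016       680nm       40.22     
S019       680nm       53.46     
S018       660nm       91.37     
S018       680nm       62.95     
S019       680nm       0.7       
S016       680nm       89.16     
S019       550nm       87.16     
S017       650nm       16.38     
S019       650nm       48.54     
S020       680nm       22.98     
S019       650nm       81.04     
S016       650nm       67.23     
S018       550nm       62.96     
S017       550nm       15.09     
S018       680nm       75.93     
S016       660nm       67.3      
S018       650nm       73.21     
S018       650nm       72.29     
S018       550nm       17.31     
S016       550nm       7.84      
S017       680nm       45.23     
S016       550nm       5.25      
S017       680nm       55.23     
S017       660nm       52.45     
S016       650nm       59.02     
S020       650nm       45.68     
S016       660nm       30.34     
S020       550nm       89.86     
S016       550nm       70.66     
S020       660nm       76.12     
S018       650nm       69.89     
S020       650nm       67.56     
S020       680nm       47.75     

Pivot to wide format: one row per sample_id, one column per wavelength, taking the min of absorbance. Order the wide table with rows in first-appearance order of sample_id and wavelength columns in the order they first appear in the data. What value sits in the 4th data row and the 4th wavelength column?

31.52

With rows in first-appearance order of sample_id, row 4 is sample_id=S020. wavelength columns in first-appearance order: 680nm, 650nm, 660nm, 550nm; column 4 is 550nm.
Long rows with sample_id=S020, wavelength=550nm: min(31.52, 93.06, 89.86) = 31.52.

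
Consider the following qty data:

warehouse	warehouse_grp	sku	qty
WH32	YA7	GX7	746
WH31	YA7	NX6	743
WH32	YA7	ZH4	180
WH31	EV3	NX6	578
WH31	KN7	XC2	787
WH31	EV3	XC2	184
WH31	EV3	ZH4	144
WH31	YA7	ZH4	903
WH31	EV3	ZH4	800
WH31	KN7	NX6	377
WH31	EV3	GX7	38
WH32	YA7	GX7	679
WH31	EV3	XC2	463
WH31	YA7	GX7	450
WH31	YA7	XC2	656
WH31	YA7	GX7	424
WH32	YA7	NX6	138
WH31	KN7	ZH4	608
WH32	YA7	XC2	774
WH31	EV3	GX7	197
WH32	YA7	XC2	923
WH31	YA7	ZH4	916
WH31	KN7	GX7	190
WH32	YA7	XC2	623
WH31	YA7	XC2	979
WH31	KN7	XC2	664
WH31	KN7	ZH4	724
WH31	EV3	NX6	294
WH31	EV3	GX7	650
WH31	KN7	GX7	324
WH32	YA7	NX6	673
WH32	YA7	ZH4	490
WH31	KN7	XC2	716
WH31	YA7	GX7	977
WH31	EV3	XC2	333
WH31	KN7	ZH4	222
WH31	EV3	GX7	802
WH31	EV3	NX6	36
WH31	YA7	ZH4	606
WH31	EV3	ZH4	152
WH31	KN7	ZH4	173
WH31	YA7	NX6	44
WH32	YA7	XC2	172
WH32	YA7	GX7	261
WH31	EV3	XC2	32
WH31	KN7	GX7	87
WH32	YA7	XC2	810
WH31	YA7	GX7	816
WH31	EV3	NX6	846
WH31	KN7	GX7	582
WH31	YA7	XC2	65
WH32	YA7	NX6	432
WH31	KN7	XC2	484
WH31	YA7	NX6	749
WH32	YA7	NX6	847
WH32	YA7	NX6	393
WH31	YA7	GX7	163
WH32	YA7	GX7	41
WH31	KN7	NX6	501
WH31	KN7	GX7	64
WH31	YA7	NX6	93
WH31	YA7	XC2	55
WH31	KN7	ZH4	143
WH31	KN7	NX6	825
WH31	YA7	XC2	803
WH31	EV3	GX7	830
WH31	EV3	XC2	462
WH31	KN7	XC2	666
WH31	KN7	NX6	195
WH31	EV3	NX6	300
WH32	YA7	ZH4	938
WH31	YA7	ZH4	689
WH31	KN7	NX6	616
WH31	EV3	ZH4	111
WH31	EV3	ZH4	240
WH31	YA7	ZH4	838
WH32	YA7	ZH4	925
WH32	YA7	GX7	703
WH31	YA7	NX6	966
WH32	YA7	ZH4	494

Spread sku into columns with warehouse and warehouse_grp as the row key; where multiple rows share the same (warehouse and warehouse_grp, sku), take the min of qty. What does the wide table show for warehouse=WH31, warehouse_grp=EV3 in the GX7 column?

38

Rows with warehouse=WH31, warehouse_grp=EV3 and sku=GX7: qty values are 38, 197, 650, 802, 830.
min(38, 197, 650, 802, 830) = 38.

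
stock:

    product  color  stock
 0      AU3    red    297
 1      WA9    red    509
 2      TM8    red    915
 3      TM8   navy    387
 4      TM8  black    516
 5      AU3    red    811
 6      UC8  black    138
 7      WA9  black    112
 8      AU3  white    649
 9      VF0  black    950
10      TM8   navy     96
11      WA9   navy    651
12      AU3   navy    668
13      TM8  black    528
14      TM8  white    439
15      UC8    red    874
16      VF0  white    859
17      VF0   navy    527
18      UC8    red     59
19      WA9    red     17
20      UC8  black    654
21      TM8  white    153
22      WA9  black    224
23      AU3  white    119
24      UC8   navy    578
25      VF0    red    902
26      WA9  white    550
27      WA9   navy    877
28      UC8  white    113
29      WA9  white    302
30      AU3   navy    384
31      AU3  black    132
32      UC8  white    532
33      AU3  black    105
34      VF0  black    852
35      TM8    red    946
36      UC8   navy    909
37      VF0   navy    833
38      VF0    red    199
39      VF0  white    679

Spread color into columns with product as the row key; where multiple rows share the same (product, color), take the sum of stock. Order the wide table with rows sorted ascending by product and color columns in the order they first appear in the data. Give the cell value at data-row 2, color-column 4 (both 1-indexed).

With rows sorted ascending by product, row 2 is product=TM8. color columns in first-appearance order: red, navy, black, white; column 4 is white.
Long rows with product=TM8, color=white: 439 + 153 = 592.

592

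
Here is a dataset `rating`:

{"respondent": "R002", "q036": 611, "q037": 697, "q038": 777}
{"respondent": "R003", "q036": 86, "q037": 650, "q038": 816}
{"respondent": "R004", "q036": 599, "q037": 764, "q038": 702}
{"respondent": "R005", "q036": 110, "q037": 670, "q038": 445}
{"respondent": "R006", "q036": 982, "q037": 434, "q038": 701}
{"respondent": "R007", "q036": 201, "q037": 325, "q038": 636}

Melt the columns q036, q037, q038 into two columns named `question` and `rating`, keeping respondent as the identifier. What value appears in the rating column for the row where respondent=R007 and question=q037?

325

Unpivoting turns each (respondent, wide-column) pair into one long row.
The wide cell at row R007, column q037 holds 325, so the long row (R007, q037) has rating=325.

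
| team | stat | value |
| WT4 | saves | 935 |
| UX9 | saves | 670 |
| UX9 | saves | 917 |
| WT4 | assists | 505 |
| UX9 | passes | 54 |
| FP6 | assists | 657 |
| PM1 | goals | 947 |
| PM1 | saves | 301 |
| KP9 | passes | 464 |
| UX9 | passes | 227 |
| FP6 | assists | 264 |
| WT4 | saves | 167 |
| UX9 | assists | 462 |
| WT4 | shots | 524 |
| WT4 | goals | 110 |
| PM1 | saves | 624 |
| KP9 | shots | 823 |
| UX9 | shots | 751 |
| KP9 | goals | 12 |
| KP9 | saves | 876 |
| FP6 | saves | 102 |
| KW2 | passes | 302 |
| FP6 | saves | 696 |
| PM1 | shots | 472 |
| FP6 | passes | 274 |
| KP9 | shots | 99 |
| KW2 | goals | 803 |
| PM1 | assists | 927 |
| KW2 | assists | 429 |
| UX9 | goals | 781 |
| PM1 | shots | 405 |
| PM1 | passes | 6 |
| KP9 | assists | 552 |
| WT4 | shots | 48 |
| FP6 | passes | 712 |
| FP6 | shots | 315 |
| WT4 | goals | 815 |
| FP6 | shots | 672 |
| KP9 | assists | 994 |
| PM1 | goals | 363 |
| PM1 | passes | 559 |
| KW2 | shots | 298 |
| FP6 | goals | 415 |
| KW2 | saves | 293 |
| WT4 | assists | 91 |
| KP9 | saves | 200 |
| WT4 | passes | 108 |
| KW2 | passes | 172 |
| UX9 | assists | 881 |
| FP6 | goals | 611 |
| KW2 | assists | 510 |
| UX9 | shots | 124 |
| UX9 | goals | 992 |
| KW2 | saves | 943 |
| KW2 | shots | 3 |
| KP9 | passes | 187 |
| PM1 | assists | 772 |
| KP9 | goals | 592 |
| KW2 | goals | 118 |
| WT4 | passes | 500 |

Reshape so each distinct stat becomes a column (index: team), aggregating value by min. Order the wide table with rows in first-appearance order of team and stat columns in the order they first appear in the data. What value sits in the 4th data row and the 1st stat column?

With rows in first-appearance order of team, row 4 is team=PM1. stat columns in first-appearance order: saves, assists, passes, goals, shots; column 1 is saves.
Long rows with team=PM1, stat=saves: min(301, 624) = 301.

301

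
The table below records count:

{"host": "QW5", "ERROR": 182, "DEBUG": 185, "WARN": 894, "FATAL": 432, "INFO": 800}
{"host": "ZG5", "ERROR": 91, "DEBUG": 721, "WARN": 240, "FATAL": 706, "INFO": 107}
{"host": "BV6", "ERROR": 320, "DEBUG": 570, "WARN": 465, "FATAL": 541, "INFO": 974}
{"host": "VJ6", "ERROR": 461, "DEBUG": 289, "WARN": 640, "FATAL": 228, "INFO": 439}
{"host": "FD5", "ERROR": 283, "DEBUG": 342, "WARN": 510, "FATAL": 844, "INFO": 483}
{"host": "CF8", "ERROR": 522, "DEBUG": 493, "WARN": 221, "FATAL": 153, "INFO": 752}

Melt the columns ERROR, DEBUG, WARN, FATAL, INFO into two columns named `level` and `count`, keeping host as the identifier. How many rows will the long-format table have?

30

6 host values × 5 melted columns = 30 rows.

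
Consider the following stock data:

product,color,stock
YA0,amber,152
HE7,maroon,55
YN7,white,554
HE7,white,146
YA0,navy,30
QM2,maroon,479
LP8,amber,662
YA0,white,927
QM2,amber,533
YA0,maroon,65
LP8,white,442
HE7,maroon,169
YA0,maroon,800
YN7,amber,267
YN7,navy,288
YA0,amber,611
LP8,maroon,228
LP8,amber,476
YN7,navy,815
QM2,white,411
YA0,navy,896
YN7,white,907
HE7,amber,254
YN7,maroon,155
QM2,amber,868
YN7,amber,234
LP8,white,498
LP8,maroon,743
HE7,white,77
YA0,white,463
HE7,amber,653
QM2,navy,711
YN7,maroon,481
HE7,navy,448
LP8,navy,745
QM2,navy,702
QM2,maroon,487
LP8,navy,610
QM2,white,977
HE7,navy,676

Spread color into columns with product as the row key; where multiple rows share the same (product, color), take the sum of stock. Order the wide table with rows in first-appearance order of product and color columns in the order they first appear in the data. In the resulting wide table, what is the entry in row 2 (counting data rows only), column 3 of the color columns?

With rows in first-appearance order of product, row 2 is product=HE7. color columns in first-appearance order: amber, maroon, white, navy; column 3 is white.
Long rows with product=HE7, color=white: 146 + 77 = 223.

223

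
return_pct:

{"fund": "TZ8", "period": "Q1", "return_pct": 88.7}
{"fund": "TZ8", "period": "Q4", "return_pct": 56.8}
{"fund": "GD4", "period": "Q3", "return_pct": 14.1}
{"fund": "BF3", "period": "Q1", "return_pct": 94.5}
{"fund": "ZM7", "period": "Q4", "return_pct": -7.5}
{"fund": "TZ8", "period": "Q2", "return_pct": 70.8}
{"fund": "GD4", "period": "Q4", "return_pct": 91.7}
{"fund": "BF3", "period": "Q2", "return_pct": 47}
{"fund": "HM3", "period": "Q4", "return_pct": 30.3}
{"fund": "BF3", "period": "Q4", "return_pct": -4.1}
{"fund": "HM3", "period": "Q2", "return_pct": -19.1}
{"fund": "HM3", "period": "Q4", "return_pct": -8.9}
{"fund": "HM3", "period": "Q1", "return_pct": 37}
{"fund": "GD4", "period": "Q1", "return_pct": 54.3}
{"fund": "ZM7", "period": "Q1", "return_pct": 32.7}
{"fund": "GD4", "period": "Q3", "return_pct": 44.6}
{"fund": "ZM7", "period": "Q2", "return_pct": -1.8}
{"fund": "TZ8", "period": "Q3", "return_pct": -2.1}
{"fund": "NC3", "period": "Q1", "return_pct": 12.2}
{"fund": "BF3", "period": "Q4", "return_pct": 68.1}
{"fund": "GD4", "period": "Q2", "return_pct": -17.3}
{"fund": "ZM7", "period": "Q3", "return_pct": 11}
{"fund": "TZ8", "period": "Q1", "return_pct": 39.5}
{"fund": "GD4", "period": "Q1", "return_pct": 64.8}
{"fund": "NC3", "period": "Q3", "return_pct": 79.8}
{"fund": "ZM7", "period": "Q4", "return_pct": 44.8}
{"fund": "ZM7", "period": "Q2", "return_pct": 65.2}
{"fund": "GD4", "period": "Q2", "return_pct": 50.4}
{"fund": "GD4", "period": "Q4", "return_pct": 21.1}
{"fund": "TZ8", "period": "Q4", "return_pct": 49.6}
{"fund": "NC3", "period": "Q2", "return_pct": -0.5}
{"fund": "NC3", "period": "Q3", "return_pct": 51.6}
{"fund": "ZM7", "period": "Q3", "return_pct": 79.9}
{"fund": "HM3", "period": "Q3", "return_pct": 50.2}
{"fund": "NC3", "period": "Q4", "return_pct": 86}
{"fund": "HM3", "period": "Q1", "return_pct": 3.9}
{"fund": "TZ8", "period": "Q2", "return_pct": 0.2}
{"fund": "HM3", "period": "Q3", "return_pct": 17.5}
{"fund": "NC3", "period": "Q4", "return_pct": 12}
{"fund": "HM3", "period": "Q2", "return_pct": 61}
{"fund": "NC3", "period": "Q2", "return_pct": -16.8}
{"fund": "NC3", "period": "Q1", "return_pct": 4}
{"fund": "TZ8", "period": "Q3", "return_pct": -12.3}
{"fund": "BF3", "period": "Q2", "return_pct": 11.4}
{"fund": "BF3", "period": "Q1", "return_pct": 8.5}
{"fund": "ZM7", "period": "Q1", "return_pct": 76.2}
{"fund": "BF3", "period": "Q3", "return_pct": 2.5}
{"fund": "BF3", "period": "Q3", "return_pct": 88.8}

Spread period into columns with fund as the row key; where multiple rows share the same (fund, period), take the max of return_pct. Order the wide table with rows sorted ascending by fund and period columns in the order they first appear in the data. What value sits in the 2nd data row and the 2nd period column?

91.7

With rows sorted ascending by fund, row 2 is fund=GD4. period columns in first-appearance order: Q1, Q4, Q3, Q2; column 2 is Q4.
Long rows with fund=GD4, period=Q4: max(91.7, 21.1) = 91.7.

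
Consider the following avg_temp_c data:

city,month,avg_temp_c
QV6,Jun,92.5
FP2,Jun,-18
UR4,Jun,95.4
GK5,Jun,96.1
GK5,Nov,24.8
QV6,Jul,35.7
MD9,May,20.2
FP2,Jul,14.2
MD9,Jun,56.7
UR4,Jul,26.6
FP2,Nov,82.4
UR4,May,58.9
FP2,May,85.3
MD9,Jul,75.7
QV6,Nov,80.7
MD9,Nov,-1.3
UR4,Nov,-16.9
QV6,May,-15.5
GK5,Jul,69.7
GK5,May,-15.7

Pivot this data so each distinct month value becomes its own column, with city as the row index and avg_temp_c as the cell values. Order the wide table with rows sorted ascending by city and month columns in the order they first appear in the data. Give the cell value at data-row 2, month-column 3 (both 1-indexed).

69.7

With rows sorted ascending by city, row 2 is city=GK5. month columns in first-appearance order: Jun, Nov, Jul, May; column 3 is Jul.
Long rows with city=GK5, month=Jul: avg_temp_c = 69.7.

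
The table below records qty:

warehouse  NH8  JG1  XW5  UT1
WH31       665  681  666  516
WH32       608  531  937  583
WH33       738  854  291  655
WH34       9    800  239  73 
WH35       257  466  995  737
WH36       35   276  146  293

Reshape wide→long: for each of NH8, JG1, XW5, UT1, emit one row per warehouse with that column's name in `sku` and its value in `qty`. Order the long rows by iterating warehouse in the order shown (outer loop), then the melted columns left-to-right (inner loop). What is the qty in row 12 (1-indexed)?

655

24 rows total (6 × 4). Row 12: index ⌊(12-1)/4⌋ = 2 into warehouse → WH33; (12-1) mod 4 = 3 into the melted columns → UT1.
So row 12 is (WH33, UT1, 655); qty = 655.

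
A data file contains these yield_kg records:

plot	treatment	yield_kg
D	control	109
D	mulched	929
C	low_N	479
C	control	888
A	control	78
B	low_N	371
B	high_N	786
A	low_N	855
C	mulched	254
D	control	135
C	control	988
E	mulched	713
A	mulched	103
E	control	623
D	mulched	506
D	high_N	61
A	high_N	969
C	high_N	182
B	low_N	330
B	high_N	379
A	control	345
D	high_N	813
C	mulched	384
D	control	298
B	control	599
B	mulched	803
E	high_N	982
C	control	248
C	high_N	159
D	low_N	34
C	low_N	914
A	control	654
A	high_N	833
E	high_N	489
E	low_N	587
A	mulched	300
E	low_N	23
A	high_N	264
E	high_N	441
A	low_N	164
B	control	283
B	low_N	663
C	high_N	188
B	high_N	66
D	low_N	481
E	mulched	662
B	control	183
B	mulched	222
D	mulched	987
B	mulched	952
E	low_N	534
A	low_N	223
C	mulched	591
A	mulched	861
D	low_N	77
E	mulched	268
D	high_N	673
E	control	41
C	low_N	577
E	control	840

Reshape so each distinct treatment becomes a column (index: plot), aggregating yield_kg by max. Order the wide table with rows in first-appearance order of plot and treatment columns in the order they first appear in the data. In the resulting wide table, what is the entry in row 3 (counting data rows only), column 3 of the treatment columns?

With rows in first-appearance order of plot, row 3 is plot=A. treatment columns in first-appearance order: control, mulched, low_N, high_N; column 3 is low_N.
Long rows with plot=A, treatment=low_N: max(855, 164, 223) = 855.

855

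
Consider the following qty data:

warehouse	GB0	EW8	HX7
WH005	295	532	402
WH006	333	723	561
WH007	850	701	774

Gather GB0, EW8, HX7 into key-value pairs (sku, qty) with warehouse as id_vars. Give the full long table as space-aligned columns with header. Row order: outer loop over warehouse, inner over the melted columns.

warehouse  sku  qty
WH005      GB0  295
WH005      EW8  532
WH005      HX7  402
WH006      GB0  333
WH006      EW8  723
WH006      HX7  561
WH007      GB0  850
WH007      EW8  701
WH007      HX7  774

Each (warehouse, column) pair becomes one row: 3 × 3 = 9 rows.
For example, (WH005, GB0) → qty=295.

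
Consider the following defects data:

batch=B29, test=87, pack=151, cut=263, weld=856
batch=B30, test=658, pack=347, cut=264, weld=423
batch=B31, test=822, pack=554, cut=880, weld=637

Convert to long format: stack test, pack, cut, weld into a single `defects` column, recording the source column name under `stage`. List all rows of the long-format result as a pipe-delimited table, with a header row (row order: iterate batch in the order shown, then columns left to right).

Each (batch, column) pair becomes one row: 3 × 4 = 12 rows.
For example, (B29, test) → defects=87.

| batch | stage | defects |
| B29 | test | 87 |
| B29 | pack | 151 |
| B29 | cut | 263 |
| B29 | weld | 856 |
| B30 | test | 658 |
| B30 | pack | 347 |
| B30 | cut | 264 |
| B30 | weld | 423 |
| B31 | test | 822 |
| B31 | pack | 554 |
| B31 | cut | 880 |
| B31 | weld | 637 |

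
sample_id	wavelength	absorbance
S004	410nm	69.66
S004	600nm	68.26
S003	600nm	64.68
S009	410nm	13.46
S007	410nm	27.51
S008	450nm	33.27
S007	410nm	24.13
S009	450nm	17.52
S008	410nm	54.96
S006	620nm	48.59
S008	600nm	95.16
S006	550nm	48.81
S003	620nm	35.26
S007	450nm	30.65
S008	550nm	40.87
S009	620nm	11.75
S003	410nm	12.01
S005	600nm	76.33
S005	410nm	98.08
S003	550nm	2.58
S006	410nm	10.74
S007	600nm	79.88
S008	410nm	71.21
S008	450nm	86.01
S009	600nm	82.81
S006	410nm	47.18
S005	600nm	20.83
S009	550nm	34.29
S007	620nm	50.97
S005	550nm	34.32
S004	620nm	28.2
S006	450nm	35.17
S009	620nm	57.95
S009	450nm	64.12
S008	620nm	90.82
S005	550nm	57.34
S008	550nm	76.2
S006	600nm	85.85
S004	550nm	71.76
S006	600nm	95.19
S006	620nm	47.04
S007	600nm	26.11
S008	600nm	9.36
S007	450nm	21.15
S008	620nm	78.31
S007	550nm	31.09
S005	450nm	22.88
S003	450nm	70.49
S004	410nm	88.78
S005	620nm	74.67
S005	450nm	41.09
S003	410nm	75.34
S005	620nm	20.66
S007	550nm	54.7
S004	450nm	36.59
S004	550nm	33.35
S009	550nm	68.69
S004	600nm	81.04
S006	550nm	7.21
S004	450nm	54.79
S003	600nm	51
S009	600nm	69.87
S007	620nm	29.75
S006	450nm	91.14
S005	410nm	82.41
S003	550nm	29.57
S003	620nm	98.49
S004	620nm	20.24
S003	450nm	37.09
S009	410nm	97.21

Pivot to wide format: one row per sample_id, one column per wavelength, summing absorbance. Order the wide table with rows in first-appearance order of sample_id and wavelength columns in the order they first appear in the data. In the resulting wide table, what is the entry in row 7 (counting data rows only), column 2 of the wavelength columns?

97.16

With rows in first-appearance order of sample_id, row 7 is sample_id=S005. wavelength columns in first-appearance order: 410nm, 600nm, 450nm, 620nm, 550nm; column 2 is 600nm.
Long rows with sample_id=S005, wavelength=600nm: 76.33 + 20.83 = 97.16.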